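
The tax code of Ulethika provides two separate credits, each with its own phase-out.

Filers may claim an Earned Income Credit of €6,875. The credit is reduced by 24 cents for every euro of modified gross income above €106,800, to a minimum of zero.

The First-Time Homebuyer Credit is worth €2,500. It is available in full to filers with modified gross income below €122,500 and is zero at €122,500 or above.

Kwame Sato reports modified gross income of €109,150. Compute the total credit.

€8,811

Earned Income Credit: 24% of the €2,350 excess over €106,800 is €564; credit = €6,875 − €564 = €6,311.
First-Time Homebuyer Credit: €109,150 is below the €122,500 cutoff, so the full €2,500 applies.
Total: €6,311 + €2,500 = €8,811.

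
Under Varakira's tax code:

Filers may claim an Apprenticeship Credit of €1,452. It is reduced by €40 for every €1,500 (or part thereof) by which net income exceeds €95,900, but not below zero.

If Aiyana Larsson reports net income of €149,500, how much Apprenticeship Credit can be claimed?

€12

Apprenticeship Credit: income exceeds €95,900 by €53,600, which is 36 full-or-partial €1,500 increments; reduction = 36 × €40 = €1,440, leaving €12.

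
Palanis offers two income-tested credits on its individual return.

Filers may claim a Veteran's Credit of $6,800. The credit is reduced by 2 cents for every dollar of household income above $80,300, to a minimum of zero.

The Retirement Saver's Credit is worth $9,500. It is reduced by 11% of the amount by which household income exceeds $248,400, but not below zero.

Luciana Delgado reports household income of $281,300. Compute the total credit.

$8,661

Veteran's Credit: 2% of the $201,000 excess over $80,300 is $4,020; credit = $6,800 − $4,020 = $2,780.
Retirement Saver's Credit: 11% of the $32,900 excess over $248,400 is $3,619; credit = $9,500 − $3,619 = $5,881.
Total: $2,780 + $5,881 = $8,661.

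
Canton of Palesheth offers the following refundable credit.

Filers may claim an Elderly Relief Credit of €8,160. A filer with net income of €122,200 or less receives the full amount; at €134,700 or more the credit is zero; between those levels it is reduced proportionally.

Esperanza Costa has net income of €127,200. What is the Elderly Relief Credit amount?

Elderly Relief Credit: €127,200 is €5,000 into a €12,500 phase-out range, leaving 7,500/12,500 of the credit: €8,160 × 7,500/12,500 = €4,896.

€4,896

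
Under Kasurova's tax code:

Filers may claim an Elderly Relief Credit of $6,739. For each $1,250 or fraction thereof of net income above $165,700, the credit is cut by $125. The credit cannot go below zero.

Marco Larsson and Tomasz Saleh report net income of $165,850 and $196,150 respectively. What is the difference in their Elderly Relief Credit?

$3,000

Marco ($165,850): Elderly Relief Credit: income exceeds $165,700 by $150, which is 1 full-or-partial $1,250 increment; reduction = 1 × $125 = $125, leaving $6,614.
Tomasz ($196,150): Elderly Relief Credit: income exceeds $165,700 by $30,450, which is 25 full-or-partial $1,250 increments; reduction = 25 × $125 = $3,125, leaving $3,614.
Difference: |$6,614 − $3,614| = $3,000.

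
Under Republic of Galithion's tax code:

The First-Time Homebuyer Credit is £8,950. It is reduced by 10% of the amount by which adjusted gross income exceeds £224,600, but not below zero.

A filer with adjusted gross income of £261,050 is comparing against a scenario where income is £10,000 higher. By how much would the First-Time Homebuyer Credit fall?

At £261,050 — 10% of the £36,450 excess over £224,600 is £3,645; credit = £8,950 − £3,645 = £5,305.
At £271,050 — 10% of the £46,450 excess over £224,600 is £4,645; credit = £8,950 − £4,645 = £4,305.
Lost: £5,305 − £4,305 = £1,000.

£1,000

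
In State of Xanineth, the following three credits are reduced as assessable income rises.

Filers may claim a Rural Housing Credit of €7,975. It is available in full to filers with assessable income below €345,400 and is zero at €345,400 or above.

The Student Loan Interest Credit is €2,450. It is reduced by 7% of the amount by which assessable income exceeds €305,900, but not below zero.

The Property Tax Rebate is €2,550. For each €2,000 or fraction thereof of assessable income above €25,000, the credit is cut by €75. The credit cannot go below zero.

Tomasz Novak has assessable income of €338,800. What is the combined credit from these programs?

€8,122

Rural Housing Credit: €338,800 is below the €345,400 cutoff, so the full €7,975 applies.
Student Loan Interest Credit: 7% of the €32,900 excess over €305,900 is €2,303; credit = €2,450 − €2,303 = €147.
Property Tax Rebate: income exceeds €25,000 by €313,800 → 157 increments × €75 = €11,775 ≥ base, so the credit is €0.
Total: €7,975 + €147 + €0 = €8,122.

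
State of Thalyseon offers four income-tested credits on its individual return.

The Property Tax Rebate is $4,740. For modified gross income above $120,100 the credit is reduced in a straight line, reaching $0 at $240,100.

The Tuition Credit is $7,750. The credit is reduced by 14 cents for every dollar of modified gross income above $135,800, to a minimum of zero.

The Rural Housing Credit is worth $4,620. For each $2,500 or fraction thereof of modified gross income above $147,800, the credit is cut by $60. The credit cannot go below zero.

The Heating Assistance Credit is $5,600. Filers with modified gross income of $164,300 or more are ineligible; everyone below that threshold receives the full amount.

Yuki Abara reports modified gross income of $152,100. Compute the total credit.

$19,044

Property Tax Rebate: $152,100 is $32,000 into a $120,000 phase-out range, leaving 88,000/120,000 of the credit: $4,740 × 88,000/120,000 = $3,476.
Tuition Credit: 14% of the $16,300 excess over $135,800 is $2,282; credit = $7,750 − $2,282 = $5,468.
Rural Housing Credit: income exceeds $147,800 by $4,300, which is 2 full-or-partial $2,500 increments; reduction = 2 × $60 = $120, leaving $4,500.
Heating Assistance Credit: $152,100 is below the $164,300 cutoff, so the full $5,600 applies.
Total: $3,476 + $5,468 + $4,500 + $5,600 = $19,044.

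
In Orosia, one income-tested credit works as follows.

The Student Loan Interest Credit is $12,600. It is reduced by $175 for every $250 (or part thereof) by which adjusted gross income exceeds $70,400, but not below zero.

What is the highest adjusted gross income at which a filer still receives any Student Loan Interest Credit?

$88,150

After 71 increments the reduction is 71 × $175 = $12,425, leaving $175; one more increment wipes it out. Increment 71 ends at excess 71 × $250 = $17,750, so the highest qualifying income is $70,400 + $17,750 = $88,150.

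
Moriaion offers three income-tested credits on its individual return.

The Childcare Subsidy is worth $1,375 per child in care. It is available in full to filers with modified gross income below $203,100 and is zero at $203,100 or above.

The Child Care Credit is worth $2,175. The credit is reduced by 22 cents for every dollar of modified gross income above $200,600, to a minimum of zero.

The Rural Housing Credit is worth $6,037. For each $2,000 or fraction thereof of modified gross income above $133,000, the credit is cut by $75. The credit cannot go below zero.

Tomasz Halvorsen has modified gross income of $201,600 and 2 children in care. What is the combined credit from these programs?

$8,117

Childcare Subsidy: base = 2 × $1,375 = $2,750. $201,600 is below the $203,100 cutoff, so the full $2,750 applies.
Child Care Credit: 22% of the $1,000 excess over $200,600 is $220; credit = $2,175 − $220 = $1,955.
Rural Housing Credit: income exceeds $133,000 by $68,600, which is 35 full-or-partial $2,000 increments; reduction = 35 × $75 = $2,625, leaving $3,412.
Total: $2,750 + $1,955 + $3,412 = $8,117.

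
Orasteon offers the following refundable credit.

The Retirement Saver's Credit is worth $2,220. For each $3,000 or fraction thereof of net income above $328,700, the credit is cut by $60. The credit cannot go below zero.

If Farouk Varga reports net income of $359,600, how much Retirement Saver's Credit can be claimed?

$1,560

Retirement Saver's Credit: income exceeds $328,700 by $30,900, which is 11 full-or-partial $3,000 increments; reduction = 11 × $60 = $660, leaving $1,560.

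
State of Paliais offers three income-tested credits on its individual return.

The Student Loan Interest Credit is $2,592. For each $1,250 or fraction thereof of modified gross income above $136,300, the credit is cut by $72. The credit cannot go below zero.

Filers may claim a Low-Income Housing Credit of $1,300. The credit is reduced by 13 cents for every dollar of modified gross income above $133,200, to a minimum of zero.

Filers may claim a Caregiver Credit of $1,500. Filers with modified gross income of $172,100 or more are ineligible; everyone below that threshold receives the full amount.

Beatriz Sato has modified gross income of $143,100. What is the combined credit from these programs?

$3,673

Student Loan Interest Credit: income exceeds $136,300 by $6,800, which is 6 full-or-partial $1,250 increments; reduction = 6 × $72 = $432, leaving $2,160.
Low-Income Housing Credit: 13% of the $9,900 excess over $133,200 is $1,287; credit = $1,300 − $1,287 = $13.
Caregiver Credit: $143,100 is below the $172,100 cutoff, so the full $1,500 applies.
Total: $2,160 + $13 + $1,500 = $3,673.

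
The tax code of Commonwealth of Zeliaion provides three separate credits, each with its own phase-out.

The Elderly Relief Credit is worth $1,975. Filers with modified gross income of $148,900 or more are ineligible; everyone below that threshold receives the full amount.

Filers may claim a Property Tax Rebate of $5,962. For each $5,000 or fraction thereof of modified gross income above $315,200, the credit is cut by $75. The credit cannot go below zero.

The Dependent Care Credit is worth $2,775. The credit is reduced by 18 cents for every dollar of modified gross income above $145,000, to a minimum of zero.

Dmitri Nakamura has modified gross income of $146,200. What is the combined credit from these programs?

$10,496

Elderly Relief Credit: $146,200 is below the $148,900 cutoff, so the full $1,975 applies.
Property Tax Rebate: $146,200 is at or below the $315,200 threshold, so the full $5,962 applies.
Dependent Care Credit: 18% of the $1,200 excess over $145,000 is $216; credit = $2,775 − $216 = $2,559.
Total: $1,975 + $5,962 + $2,559 = $10,496.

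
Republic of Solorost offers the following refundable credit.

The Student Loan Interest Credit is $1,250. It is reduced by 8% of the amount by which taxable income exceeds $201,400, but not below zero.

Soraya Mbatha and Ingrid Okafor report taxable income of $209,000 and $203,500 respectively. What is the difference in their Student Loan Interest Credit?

Soraya ($209,000): Student Loan Interest Credit: 8% of the $7,600 excess over $201,400 is $608; credit = $1,250 − $608 = $642.
Ingrid ($203,500): Student Loan Interest Credit: 8% of the $2,100 excess over $201,400 is $168; credit = $1,250 − $168 = $1,082.
Difference: |$642 − $1,082| = $440.

$440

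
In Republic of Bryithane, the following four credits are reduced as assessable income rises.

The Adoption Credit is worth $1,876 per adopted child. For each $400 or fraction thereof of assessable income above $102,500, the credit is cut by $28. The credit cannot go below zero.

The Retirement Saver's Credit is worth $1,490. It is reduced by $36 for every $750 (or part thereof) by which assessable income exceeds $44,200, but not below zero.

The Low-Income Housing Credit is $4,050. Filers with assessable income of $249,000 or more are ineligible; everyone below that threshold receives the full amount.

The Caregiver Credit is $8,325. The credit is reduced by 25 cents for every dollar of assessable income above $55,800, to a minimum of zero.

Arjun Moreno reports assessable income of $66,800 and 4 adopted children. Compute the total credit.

Adoption Credit: base = 4 × $1,876 = $7,504. $66,800 is at or below the $102,500 threshold, so the full $7,504 applies.
Retirement Saver's Credit: income exceeds $44,200 by $22,600, which is 31 full-or-partial $750 increments; reduction = 31 × $36 = $1,116, leaving $374.
Low-Income Housing Credit: $66,800 is below the $249,000 cutoff, so the full $4,050 applies.
Caregiver Credit: 25% of the $11,000 excess over $55,800 is $2,750; credit = $8,325 − $2,750 = $5,575.
Total: $7,504 + $374 + $4,050 + $5,575 = $17,503.

$17,503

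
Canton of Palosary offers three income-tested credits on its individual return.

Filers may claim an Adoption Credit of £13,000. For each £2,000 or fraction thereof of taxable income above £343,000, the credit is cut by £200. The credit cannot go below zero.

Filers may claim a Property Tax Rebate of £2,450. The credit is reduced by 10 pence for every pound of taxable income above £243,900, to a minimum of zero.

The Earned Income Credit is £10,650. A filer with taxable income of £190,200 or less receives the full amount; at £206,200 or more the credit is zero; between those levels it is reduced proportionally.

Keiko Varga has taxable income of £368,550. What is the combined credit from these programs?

Adoption Credit: income exceeds £343,000 by £25,550, which is 13 full-or-partial £2,000 increments; reduction = 13 × £200 = £2,600, leaving £10,400.
Property Tax Rebate: 10% of the £124,650 excess over £243,900 is £12,465 ≥ base, so the credit is £0.
Earned Income Credit: £368,550 is at or above £206,200, so the credit is £0.
Total: £10,400 + £0 + £0 = £10,400.

£10,400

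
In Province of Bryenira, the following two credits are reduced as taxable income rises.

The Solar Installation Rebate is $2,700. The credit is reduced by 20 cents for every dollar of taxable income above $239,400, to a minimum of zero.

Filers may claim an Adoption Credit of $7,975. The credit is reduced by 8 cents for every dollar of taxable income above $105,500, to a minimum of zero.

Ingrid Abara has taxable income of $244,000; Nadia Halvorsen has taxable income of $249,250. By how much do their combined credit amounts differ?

$1,050

Ingrid ($244,000): Solar Installation Rebate: 20% of the $4,600 excess over $239,400 is $920; credit = $2,700 − $920 = $1,780. Adoption Credit: 8% of the $138,500 excess over $105,500 is $11,080 ≥ base, so the credit is $0. total $1,780 + $0 = $1,780
Nadia ($249,250): Solar Installation Rebate: 20% of the $9,850 excess over $239,400 is $1,970; credit = $2,700 − $1,970 = $730. Adoption Credit: 8% of the $143,750 excess over $105,500 is $11,500 ≥ base, so the credit is $0. total $730 + $0 = $730
Difference: |$1,780 − $730| = $1,050.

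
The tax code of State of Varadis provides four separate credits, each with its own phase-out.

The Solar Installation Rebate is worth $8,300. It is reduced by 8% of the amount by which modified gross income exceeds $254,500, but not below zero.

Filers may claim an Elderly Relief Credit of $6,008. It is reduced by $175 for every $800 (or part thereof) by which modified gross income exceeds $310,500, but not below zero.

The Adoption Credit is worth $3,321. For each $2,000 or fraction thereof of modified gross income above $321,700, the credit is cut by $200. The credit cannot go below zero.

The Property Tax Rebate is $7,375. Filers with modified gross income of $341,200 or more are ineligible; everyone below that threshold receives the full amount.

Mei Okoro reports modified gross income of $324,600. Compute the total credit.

Solar Installation Rebate: 8% of the $70,100 excess over $254,500 is $5,608; credit = $8,300 − $5,608 = $2,692.
Elderly Relief Credit: income exceeds $310,500 by $14,100, which is 18 full-or-partial $800 increments; reduction = 18 × $175 = $3,150, leaving $2,858.
Adoption Credit: income exceeds $321,700 by $2,900, which is 2 full-or-partial $2,000 increments; reduction = 2 × $200 = $400, leaving $2,921.
Property Tax Rebate: $324,600 is below the $341,200 cutoff, so the full $7,375 applies.
Total: $2,692 + $2,858 + $2,921 + $7,375 = $15,846.

$15,846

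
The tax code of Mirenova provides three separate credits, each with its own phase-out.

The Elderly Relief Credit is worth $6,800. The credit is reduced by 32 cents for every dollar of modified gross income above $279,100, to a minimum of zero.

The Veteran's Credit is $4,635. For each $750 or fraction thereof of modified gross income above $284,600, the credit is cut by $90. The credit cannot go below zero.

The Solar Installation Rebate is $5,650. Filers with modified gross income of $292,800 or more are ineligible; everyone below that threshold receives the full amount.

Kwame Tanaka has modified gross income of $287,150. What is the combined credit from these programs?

Elderly Relief Credit: 32% of the $8,050 excess over $279,100 is $2,576; credit = $6,800 − $2,576 = $4,224.
Veteran's Credit: income exceeds $284,600 by $2,550, which is 4 full-or-partial $750 increments; reduction = 4 × $90 = $360, leaving $4,275.
Solar Installation Rebate: $287,150 is below the $292,800 cutoff, so the full $5,650 applies.
Total: $4,224 + $4,275 + $5,650 = $14,149.

$14,149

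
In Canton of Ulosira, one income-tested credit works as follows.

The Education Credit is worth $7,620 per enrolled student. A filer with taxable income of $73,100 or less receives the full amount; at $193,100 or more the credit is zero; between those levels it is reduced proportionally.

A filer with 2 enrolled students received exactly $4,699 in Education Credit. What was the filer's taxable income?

$156,100

Full credit = 2 × $7,620 = $15,240.
$4,699 is 4,699/15,240 of the full $15,240, so 10,541/15,240 of the $120,000 range has been used: income = $73,100 + $120,000 × 10,541/15,240 = $156,100.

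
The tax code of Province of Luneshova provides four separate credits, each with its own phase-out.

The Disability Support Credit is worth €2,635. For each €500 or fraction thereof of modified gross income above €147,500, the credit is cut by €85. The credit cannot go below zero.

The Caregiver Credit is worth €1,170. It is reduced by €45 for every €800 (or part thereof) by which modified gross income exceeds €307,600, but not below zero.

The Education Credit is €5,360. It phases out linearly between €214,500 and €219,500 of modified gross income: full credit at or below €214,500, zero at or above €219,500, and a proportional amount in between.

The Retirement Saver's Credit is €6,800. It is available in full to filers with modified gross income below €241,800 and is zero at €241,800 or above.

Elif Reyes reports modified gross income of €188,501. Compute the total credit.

€13,330

Disability Support Credit: income exceeds €147,500 by €41,001 → 83 increments × €85 = €7,055 ≥ base, so the credit is €0.
Caregiver Credit: €188,501 is at or below the €307,600 threshold, so the full €1,170 applies.
Education Credit: €188,501 is at or below the €214,500 threshold, so the full €5,360 applies.
Retirement Saver's Credit: €188,501 is below the €241,800 cutoff, so the full €6,800 applies.
Total: €0 + €1,170 + €5,360 + €6,800 = €13,330.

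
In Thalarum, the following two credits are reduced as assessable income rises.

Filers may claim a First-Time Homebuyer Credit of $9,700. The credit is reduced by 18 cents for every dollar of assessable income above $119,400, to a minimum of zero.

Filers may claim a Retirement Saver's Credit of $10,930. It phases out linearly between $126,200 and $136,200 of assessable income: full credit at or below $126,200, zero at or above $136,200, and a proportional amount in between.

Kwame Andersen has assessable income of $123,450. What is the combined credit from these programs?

First-Time Homebuyer Credit: 18% of the $4,050 excess over $119,400 is $729; credit = $9,700 − $729 = $8,971.
Retirement Saver's Credit: $123,450 is at or below the $126,200 threshold, so the full $10,930 applies.
Total: $8,971 + $10,930 = $19,901.

$19,901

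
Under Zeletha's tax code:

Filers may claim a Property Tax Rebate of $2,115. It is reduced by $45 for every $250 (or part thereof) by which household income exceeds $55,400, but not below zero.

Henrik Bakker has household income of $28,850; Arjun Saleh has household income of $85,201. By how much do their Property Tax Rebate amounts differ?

$2,115

Henrik ($28,850): Property Tax Rebate: $28,850 is at or below the $55,400 threshold, so the full $2,115 applies.
Arjun ($85,201): Property Tax Rebate: income exceeds $55,400 by $29,801 → 120 increments × $45 = $5,400 ≥ base, so the credit is $0.
Difference: |$2,115 − $0| = $2,115.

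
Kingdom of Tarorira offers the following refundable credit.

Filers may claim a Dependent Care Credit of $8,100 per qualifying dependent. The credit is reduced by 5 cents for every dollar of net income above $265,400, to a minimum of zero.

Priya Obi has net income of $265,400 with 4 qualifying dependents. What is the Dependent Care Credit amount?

Dependent Care Credit: base = 4 × $8,100 = $32,400. $265,400 is at or below the $265,400 threshold, so the full $32,400 applies.

$32,400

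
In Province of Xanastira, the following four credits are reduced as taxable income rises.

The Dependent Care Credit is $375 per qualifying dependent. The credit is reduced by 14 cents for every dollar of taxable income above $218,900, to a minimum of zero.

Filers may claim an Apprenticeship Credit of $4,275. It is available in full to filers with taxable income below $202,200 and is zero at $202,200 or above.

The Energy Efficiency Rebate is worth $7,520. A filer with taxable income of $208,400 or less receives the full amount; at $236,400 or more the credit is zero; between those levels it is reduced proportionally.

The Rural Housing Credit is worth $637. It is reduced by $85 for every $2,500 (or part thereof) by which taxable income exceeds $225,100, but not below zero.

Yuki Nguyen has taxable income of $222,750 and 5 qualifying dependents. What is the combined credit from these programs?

Dependent Care Credit: base = 5 × $375 = $1,875. 14% of the $3,850 excess over $218,900 is $539; credit = $1,875 − $539 = $1,336.
Apprenticeship Credit: $222,750 meets or exceeds the $202,200 cutoff, so the credit is $0.
Energy Efficiency Rebate: $222,750 is $14,350 into a $28,000 phase-out range, leaving 13,650/28,000 of the credit: $7,520 × 13,650/28,000 = $3,666.
Rural Housing Credit: $222,750 is at or below the $225,100 threshold, so the full $637 applies.
Total: $1,336 + $0 + $3,666 + $637 = $5,639.

$5,639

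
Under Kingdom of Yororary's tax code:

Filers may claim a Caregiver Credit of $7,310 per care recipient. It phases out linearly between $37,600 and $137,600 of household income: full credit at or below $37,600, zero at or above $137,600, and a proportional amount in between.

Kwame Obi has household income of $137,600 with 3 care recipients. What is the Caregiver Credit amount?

Caregiver Credit: base = 3 × $7,310 = $21,930. $137,600 is at or above $137,600, so the credit is $0.

$0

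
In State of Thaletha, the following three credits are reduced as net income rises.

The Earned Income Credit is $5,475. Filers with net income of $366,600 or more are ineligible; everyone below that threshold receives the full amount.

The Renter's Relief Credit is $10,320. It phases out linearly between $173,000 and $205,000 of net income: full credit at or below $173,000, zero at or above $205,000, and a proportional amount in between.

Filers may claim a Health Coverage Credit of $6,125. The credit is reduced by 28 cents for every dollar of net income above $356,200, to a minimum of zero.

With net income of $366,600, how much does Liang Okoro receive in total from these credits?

$3,213

Earned Income Credit: $366,600 meets or exceeds the $366,600 cutoff, so the credit is $0.
Renter's Relief Credit: $366,600 is at or above $205,000, so the credit is $0.
Health Coverage Credit: 28% of the $10,400 excess over $356,200 is $2,912; credit = $6,125 − $2,912 = $3,213.
Total: $0 + $0 + $3,213 = $3,213.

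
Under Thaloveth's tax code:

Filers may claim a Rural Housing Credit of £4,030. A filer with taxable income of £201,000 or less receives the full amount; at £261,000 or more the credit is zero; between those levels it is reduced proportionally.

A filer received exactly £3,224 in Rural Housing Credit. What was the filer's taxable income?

£213,000

£3,224 is 3,224/4,030 of the full £4,030, so 806/4,030 of the £60,000 range has been used: income = £201,000 + £60,000 × 806/4,030 = £213,000.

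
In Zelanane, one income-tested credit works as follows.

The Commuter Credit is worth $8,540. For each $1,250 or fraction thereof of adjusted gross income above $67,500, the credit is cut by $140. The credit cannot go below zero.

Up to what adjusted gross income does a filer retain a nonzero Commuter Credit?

After 60 increments the reduction is 60 × $140 = $8,400, leaving $140; one more increment wipes it out. Increment 60 ends at excess 60 × $1,250 = $75,000, so the highest qualifying income is $67,500 + $75,000 = $142,500.

$142,500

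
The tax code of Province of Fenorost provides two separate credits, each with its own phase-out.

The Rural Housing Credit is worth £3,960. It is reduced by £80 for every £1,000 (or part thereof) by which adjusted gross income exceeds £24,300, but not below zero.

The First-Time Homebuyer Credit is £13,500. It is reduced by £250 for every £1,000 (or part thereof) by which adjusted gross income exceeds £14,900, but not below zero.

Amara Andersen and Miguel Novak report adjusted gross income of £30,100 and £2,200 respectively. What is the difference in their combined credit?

Amara (£30,100): Rural Housing Credit: income exceeds £24,300 by £5,800, which is 6 full-or-partial £1,000 increments; reduction = 6 × £80 = £480, leaving £3,480. First-Time Homebuyer Credit: income exceeds £14,900 by £15,200, which is 16 full-or-partial £1,000 increments; reduction = 16 × £250 = £4,000, leaving £9,500. total £3,480 + £9,500 = £12,980
Miguel (£2,200): Rural Housing Credit: £2,200 is at or below the £24,300 threshold, so the full £3,960 applies. First-Time Homebuyer Credit: £2,200 is at or below the £14,900 threshold, so the full £13,500 applies. total £3,960 + £13,500 = £17,460
Difference: |£12,980 − £17,460| = £4,480.

£4,480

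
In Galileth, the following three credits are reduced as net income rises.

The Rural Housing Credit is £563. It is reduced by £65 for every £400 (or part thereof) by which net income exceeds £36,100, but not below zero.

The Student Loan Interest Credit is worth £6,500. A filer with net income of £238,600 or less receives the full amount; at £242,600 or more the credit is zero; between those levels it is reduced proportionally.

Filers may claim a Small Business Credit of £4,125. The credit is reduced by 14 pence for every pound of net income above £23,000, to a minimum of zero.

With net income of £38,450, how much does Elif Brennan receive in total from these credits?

Rural Housing Credit: income exceeds £36,100 by £2,350, which is 6 full-or-partial £400 increments; reduction = 6 × £65 = £390, leaving £173.
Student Loan Interest Credit: £38,450 is at or below the £238,600 threshold, so the full £6,500 applies.
Small Business Credit: 14% of the £15,450 excess over £23,000 is £2,163; credit = £4,125 − £2,163 = £1,962.
Total: £173 + £6,500 + £1,962 = £8,635.

£8,635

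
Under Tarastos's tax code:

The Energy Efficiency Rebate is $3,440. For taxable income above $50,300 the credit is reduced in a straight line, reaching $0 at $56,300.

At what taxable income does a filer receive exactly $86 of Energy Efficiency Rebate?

$56,150

$86 is 86/3,440 of the full $3,440, so 3,354/3,440 of the $6,000 range has been used: income = $50,300 + $6,000 × 3,354/3,440 = $56,150.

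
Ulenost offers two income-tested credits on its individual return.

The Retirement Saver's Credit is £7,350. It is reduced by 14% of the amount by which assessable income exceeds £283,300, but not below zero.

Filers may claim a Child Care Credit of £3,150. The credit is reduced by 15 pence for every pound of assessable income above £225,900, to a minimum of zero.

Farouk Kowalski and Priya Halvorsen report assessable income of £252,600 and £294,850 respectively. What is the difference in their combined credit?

£1,617

Farouk (£252,600): Retirement Saver's Credit: £252,600 is at or below the £283,300 threshold, so the full £7,350 applies. Child Care Credit: 15% of the £26,700 excess over £225,900 is £4,005 ≥ base, so the credit is £0. total £7,350 + £0 = £7,350
Priya (£294,850): Retirement Saver's Credit: 14% of the £11,550 excess over £283,300 is £1,617; credit = £7,350 − £1,617 = £5,733. Child Care Credit: 15% of the £68,950 excess over £225,900 is £10,342.50 ≥ base, so the credit is £0. total £5,733 + £0 = £5,733
Difference: |£7,350 − £5,733| = £1,617.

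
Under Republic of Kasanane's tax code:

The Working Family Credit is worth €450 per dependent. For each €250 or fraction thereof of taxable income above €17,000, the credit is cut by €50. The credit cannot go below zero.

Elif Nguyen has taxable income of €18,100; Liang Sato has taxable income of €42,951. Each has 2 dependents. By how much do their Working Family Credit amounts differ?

€650

Elif (€18,100): Working Family Credit: base = 2 × €450 = €900. income exceeds €17,000 by €1,100, which is 5 full-or-partial €250 increments; reduction = 5 × €50 = €250, leaving €650.
Liang (€42,951): Working Family Credit: base = 2 × €450 = €900. income exceeds €17,000 by €25,951 → 104 increments × €50 = €5,200 ≥ base, so the credit is €0.
Difference: |€650 − €0| = €650.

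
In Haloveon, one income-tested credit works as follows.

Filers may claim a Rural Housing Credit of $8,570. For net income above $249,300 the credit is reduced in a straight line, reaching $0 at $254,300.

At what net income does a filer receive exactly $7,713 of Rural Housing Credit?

$7,713 is 7,713/8,570 of the full $8,570, so 857/8,570 of the $5,000 range has been used: income = $249,300 + $5,000 × 857/8,570 = $249,800.

$249,800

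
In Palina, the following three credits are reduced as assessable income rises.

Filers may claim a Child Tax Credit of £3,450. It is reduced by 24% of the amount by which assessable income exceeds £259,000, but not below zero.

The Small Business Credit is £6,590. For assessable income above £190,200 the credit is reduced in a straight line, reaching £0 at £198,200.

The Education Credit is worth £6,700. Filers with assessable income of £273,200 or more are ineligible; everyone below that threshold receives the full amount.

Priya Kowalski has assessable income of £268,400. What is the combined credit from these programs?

£7,894

Child Tax Credit: 24% of the £9,400 excess over £259,000 is £2,256; credit = £3,450 − £2,256 = £1,194.
Small Business Credit: £268,400 is at or above £198,200, so the credit is £0.
Education Credit: £268,400 is below the £273,200 cutoff, so the full £6,700 applies.
Total: £1,194 + £0 + £6,700 = £7,894.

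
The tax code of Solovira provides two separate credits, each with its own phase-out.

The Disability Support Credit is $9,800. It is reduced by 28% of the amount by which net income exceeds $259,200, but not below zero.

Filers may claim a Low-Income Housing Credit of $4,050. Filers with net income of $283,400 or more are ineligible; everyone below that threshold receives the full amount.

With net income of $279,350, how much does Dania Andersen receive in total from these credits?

$8,208

Disability Support Credit: 28% of the $20,150 excess over $259,200 is $5,642; credit = $9,800 − $5,642 = $4,158.
Low-Income Housing Credit: $279,350 is below the $283,400 cutoff, so the full $4,050 applies.
Total: $4,158 + $4,050 = $8,208.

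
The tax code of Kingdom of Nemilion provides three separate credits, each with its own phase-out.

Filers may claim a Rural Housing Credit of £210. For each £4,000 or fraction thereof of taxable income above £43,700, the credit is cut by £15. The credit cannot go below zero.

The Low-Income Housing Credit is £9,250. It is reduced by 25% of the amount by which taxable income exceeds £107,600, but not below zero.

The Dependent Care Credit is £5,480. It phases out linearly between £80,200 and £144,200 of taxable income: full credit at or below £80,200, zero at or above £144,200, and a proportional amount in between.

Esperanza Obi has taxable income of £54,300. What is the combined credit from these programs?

Rural Housing Credit: income exceeds £43,700 by £10,600, which is 3 full-or-partial £4,000 increments; reduction = 3 × £15 = £45, leaving £165.
Low-Income Housing Credit: £54,300 is at or below the £107,600 threshold, so the full £9,250 applies.
Dependent Care Credit: £54,300 is at or below the £80,200 threshold, so the full £5,480 applies.
Total: £165 + £9,250 + £5,480 = £14,895.

£14,895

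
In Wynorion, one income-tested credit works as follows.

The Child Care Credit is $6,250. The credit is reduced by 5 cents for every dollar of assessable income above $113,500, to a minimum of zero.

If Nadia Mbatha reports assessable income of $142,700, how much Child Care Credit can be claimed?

Child Care Credit: 5% of the $29,200 excess over $113,500 is $1,460; credit = $6,250 − $1,460 = $4,790.

$4,790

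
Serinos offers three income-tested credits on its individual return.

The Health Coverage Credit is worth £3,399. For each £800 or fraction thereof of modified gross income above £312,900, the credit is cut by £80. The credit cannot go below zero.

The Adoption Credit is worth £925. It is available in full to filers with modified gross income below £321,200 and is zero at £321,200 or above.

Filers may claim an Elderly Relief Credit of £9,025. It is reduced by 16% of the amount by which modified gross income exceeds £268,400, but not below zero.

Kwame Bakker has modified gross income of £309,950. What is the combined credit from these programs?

£6,701

Health Coverage Credit: £309,950 is at or below the £312,900 threshold, so the full £3,399 applies.
Adoption Credit: £309,950 is below the £321,200 cutoff, so the full £925 applies.
Elderly Relief Credit: 16% of the £41,550 excess over £268,400 is £6,648; credit = £9,025 − £6,648 = £2,377.
Total: £3,399 + £925 + £2,377 = £6,701.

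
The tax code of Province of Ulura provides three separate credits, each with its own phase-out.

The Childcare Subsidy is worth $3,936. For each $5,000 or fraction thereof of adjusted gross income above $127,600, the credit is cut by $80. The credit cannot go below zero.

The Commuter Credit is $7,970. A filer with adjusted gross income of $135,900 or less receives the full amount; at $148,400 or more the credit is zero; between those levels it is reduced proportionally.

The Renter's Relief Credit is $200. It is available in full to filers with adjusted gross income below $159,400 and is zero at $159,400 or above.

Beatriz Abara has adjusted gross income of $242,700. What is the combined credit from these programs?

$2,016

Childcare Subsidy: income exceeds $127,600 by $115,100, which is 24 full-or-partial $5,000 increments; reduction = 24 × $80 = $1,920, leaving $2,016.
Commuter Credit: $242,700 is at or above $148,400, so the credit is $0.
Renter's Relief Credit: $242,700 meets or exceeds the $159,400 cutoff, so the credit is $0.
Total: $2,016 + $0 + $0 = $2,016.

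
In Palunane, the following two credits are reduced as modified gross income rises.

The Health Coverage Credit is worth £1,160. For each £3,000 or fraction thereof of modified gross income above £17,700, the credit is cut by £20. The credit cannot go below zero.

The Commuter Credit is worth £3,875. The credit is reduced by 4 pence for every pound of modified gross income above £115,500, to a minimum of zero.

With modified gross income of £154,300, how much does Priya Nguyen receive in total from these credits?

Health Coverage Credit: income exceeds £17,700 by £136,600, which is 46 full-or-partial £3,000 increments; reduction = 46 × £20 = £920, leaving £240.
Commuter Credit: 4% of the £38,800 excess over £115,500 is £1,552; credit = £3,875 − £1,552 = £2,323.
Total: £240 + £2,323 = £2,563.

£2,563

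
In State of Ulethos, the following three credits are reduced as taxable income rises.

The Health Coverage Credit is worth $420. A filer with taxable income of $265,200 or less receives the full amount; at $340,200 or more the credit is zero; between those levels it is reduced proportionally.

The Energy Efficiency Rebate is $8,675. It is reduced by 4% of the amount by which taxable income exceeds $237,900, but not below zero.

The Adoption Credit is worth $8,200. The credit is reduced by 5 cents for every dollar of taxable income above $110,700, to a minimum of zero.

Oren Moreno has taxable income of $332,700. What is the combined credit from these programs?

$4,925

Health Coverage Credit: $332,700 is $67,500 into a $75,000 phase-out range, leaving 7,500/75,000 of the credit: $420 × 7,500/75,000 = $42.
Energy Efficiency Rebate: 4% of the $94,800 excess over $237,900 is $3,792; credit = $8,675 − $3,792 = $4,883.
Adoption Credit: 5% of the $222,000 excess over $110,700 is $11,100 ≥ base, so the credit is $0.
Total: $42 + $4,883 + $0 = $4,925.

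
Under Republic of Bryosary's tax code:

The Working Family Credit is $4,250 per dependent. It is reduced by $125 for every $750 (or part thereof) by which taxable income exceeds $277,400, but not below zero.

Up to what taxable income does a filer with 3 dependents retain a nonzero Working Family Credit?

$353,150

Full credit = 3 × $4,250 = $12,750.
After 101 increments the reduction is 101 × $125 = $12,625, leaving $125; one more increment wipes it out. Increment 101 ends at excess 101 × $750 = $75,750, so the highest qualifying income is $277,400 + $75,750 = $353,150.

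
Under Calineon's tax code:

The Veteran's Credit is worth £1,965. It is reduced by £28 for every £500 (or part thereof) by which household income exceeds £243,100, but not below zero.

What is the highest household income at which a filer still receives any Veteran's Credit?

After 70 increments the reduction is 70 × £28 = £1,960, leaving £5; one more increment wipes it out. Increment 70 ends at excess 70 × £500 = £35,000, so the highest qualifying income is £243,100 + £35,000 = £278,100.

£278,100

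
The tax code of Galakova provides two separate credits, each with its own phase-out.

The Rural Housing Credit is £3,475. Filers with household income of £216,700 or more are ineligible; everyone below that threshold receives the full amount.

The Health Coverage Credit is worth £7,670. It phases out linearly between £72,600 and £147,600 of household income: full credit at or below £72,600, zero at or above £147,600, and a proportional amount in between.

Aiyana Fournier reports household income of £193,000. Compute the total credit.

£3,475

Rural Housing Credit: £193,000 is below the £216,700 cutoff, so the full £3,475 applies.
Health Coverage Credit: £193,000 is at or above £147,600, so the credit is £0.
Total: £3,475 + £0 = £3,475.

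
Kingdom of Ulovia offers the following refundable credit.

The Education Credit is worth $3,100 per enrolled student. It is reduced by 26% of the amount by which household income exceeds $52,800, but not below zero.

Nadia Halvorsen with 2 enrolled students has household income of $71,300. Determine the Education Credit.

Education Credit: base = 2 × $3,100 = $6,200. 26% of the $18,500 excess over $52,800 is $4,810; credit = $6,200 − $4,810 = $1,390.

$1,390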